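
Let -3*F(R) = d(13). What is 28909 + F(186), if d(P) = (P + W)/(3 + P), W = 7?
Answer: 346903/12 ≈ 28909.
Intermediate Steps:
d(P) = (7 + P)/(3 + P) (d(P) = (P + 7)/(3 + P) = (7 + P)/(3 + P))
F(R) = -5/12 (F(R) = -(7 + 13)/(3*(3 + 13)) = -20/(3*16) = -20/48 = -⅓*5/4 = -5/12)
28909 + F(186) = 28909 - 5/12 = 346903/12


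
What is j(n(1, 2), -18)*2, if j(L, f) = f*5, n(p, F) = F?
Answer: -180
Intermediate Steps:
j(L, f) = 5*f
j(n(1, 2), -18)*2 = (5*(-18))*2 = -90*2 = -180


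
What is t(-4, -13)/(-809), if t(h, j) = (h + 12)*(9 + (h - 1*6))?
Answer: 8/809 ≈ 0.0098888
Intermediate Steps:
t(h, j) = (3 + h)*(12 + h) (t(h, j) = (12 + h)*(9 + (h - 6)) = (12 + h)*(9 + (-6 + h)) = (12 + h)*(3 + h) = (3 + h)*(12 + h))
t(-4, -13)/(-809) = (36 + (-4)**2 + 15*(-4))/(-809) = (36 + 16 - 60)*(-1/809) = -8*(-1/809) = 8/809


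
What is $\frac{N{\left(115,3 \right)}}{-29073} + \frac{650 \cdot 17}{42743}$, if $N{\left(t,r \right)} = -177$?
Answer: $\frac{109607387}{414222413} \approx 0.26461$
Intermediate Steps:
$\frac{N{\left(115,3 \right)}}{-29073} + \frac{650 \cdot 17}{42743} = - \frac{177}{-29073} + \frac{650 \cdot 17}{42743} = \left(-177\right) \left(- \frac{1}{29073}\right) + 11050 \cdot \frac{1}{42743} = \frac{59}{9691} + \frac{11050}{42743} = \frac{109607387}{414222413}$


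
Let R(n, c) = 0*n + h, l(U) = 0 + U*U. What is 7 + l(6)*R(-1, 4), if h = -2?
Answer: -65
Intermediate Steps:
l(U) = U² (l(U) = 0 + U² = U²)
R(n, c) = -2 (R(n, c) = 0*n - 2 = 0 - 2 = -2)
7 + l(6)*R(-1, 4) = 7 + 6²*(-2) = 7 + 36*(-2) = 7 - 72 = -65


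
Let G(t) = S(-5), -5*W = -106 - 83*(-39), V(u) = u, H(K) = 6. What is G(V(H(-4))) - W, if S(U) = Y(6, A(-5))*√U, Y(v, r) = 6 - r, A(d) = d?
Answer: 3131/5 + 11*I*√5 ≈ 626.2 + 24.597*I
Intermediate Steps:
S(U) = 11*√U (S(U) = (6 - 1*(-5))*√U = (6 + 5)*√U = 11*√U)
W = -3131/5 (W = -(-106 - 83*(-39))/5 = -(-106 + 3237)/5 = -⅕*3131 = -3131/5 ≈ -626.20)
G(t) = 11*I*√5 (G(t) = 11*√(-5) = 11*(I*√5) = 11*I*√5)
G(V(H(-4))) - W = 11*I*√5 - 1*(-3131/5) = 11*I*√5 + 3131/5 = 3131/5 + 11*I*√5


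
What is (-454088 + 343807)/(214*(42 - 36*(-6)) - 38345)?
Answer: -110281/16867 ≈ -6.5383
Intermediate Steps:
(-454088 + 343807)/(214*(42 - 36*(-6)) - 38345) = -110281/(214*(42 + 216) - 38345) = -110281/(214*258 - 38345) = -110281/(55212 - 38345) = -110281/16867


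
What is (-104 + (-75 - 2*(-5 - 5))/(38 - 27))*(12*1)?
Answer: -1308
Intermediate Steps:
(-104 + (-75 - 2*(-5 - 5))/(38 - 27))*(12*1) = (-104 + (-75 - 2*(-10))/11)*12 = (-104 + (-75 + 20)*(1/11))*12 = (-104 - 55*1/11)*12 = (-104 - 5)*12 = -109*12 = -1308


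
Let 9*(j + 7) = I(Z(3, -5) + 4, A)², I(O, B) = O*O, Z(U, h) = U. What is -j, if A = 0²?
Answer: -2338/9 ≈ -259.78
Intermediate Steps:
A = 0
I(O, B) = O²
j = 2338/9 (j = -7 + ((3 + 4)²)²/9 = -7 + (7²)²/9 = -7 + (⅑)*49² = -7 + (⅑)*2401 = -7 + 2401/9 = 2338/9 ≈ 259.78)
-j = -1*2338/9 = -2338/9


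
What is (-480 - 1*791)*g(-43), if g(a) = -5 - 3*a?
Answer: -157604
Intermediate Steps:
(-480 - 1*791)*g(-43) = (-480 - 1*791)*(-5 - 3*(-43)) = (-480 - 791)*(-5 + 129) = -1271*124 = -157604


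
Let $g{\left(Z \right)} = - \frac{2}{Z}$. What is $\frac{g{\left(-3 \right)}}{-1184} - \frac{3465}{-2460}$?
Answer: $\frac{102523}{72816} \approx 1.408$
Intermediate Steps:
$\frac{g{\left(-3 \right)}}{-1184} - \frac{3465}{-2460} = \frac{\left(-2\right) \frac{1}{-3}}{-1184} - \frac{3465}{-2460} = \left(-2\right) \left(- \frac{1}{3}\right) \left(- \frac{1}{1184}\right) - - \frac{231}{164} = \frac{2}{3} \left(- \frac{1}{1184}\right) + \frac{231}{164} = - \frac{1}{1776} + \frac{231}{164} = \frac{102523}{72816}$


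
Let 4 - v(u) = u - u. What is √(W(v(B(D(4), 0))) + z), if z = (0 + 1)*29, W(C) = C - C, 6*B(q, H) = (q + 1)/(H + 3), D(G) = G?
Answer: √29 ≈ 5.3852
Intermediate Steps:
B(q, H) = (1 + q)/(6*(3 + H)) (B(q, H) = ((q + 1)/(H + 3))/6 = ((1 + q)/(3 + H))/6 = (1 + q)/(6*(3 + H)))
v(u) = 4 (v(u) = 4 - (u - u) = 4 - 1*0 = 4 + 0 = 4)
W(C) = 0
z = 29 (z = 1*29 = 29)
√(W(v(B(D(4), 0))) + z) = √(0 + 29) = √29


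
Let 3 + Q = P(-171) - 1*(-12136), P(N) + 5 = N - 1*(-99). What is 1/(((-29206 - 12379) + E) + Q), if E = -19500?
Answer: -1/49029 ≈ -2.0396e-5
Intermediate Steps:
P(N) = 94 + N (P(N) = -5 + (N - 1*(-99)) = -5 + (N + 99) = -5 + (99 + N) = 94 + N)
Q = 12056 (Q = -3 + ((94 - 171) - 1*(-12136)) = -3 + (-77 + 12136) = -3 + 12059 = 12056)
1/(((-29206 - 12379) + E) + Q) = 1/(((-29206 - 12379) - 19500) + 12056) = 1/((-41585 - 19500) + 12056) = 1/(-61085 + 12056) = 1/(-49029) = -1/49029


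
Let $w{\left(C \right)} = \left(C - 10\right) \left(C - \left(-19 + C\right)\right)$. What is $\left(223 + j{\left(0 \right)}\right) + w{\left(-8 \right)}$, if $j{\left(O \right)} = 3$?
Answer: $-116$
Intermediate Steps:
$w{\left(C \right)} = -190 + 19 C$ ($w{\left(C \right)} = \left(-10 + C\right) 19 = -190 + 19 C$)
$\left(223 + j{\left(0 \right)}\right) + w{\left(-8 \right)} = \left(223 + 3\right) + \left(-190 + 19 \left(-8\right)\right) = 226 - 342 = -116$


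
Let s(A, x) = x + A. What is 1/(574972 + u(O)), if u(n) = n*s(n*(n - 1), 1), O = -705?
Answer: -1/350325383 ≈ -2.8545e-9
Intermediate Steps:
s(A, x) = A + x
u(n) = n*(1 + n*(-1 + n)) (u(n) = n*(n*(n - 1) + 1) = n*(n*(-1 + n) + 1) = n*(1 + n*(-1 + n)))
1/(574972 + u(O)) = 1/(574972 - 705*(1 - 705*(-1 - 705))) = 1/(574972 - 705*(1 - 705*(-706))) = 1/(574972 - 705*(1 + 497730)) = 1/(574972 - 705*497731) = 1/(574972 - 350900355) = 1/(-350325383) = -1/350325383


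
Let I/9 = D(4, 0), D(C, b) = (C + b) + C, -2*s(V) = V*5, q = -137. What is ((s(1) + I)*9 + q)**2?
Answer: 954529/4 ≈ 2.3863e+5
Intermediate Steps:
s(V) = -5*V/2 (s(V) = -V*5/2 = -5*V/2)
D(C, b) = b + 2*C
I = 72 (I = 9*(0 + 2*4) = 9*(0 + 8) = 9*8 = 72)
((s(1) + I)*9 + q)**2 = ((-5/2*1 + 72)*9 - 137)**2 = ((-5/2 + 72)*9 - 137)**2 = ((139/2)*9 - 137)**2 = (1251/2 - 137)**2 = (977/2)**2 = 954529/4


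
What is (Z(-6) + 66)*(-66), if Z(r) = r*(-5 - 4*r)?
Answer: 3168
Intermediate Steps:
(Z(-6) + 66)*(-66) = (-1*(-6)*(5 + 4*(-6)) + 66)*(-66) = (-1*(-6)*(5 - 24) + 66)*(-66) = (-1*(-6)*(-19) + 66)*(-66) = (-114 + 66)*(-66) = -48*(-66) = 3168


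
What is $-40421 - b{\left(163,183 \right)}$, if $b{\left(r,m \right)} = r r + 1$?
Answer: $-66991$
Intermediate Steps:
$b{\left(r,m \right)} = 1 + r^{2}$ ($b{\left(r,m \right)} = r^{2} + 1 = 1 + r^{2}$)
$-40421 - b{\left(163,183 \right)} = -40421 - \left(1 + 163^{2}\right) = -40421 - \left(1 + 26569\right) = -40421 - 26570 = -66991$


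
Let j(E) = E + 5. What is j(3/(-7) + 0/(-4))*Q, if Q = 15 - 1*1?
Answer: 64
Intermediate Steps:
j(E) = 5 + E
Q = 14 (Q = 15 - 1 = 14)
j(3/(-7) + 0/(-4))*Q = (5 + (3/(-7) + 0/(-4)))*14 = (5 + (3*(-1/7) + 0*(-1/4)))*14 = (5 + (-3/7 + 0))*14 = (5 - 3/7)*14 = (32/7)*14 = 64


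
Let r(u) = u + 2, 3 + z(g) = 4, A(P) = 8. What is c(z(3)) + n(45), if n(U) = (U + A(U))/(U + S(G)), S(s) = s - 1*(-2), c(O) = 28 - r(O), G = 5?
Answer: 1353/52 ≈ 26.019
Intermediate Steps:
z(g) = 1 (z(g) = -3 + 4 = 1)
r(u) = 2 + u
c(O) = 26 - O (c(O) = 28 - (2 + O) = 28 + (-2 - O) = 26 - O)
S(s) = 2 + s (S(s) = s + 2 = 2 + s)
n(U) = (8 + U)/(7 + U) (n(U) = (U + 8)/(U + (2 + 5)) = (8 + U)/(U + 7) = (8 + U)/(7 + U))
c(z(3)) + n(45) = (26 - 1*1) + (8 + 45)/(7 + 45) = (26 - 1) + 53/52 = 25 + (1/52)*53 = 25 + 53/52 = 1353/52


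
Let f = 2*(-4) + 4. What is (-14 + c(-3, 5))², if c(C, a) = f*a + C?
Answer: 1369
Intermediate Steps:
f = -4 (f = -8 + 4 = -4)
c(C, a) = C - 4*a (c(C, a) = -4*a + C = C - 4*a)
(-14 + c(-3, 5))² = (-14 + (-3 - 4*5))² = (-14 + (-3 - 20))² = (-14 - 23)² = (-37)² = 1369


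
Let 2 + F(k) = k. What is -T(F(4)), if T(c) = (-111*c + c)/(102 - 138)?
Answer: -55/9 ≈ -6.1111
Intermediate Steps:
F(k) = -2 + k
T(c) = 55*c/18 (T(c) = -110*c/(-36) = -110*c*(-1/36) = 55*c/18)
-T(F(4)) = -55*(-2 + 4)/18 = -55*2/18 = -1*55/9 = -55/9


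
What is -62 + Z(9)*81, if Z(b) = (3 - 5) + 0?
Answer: -224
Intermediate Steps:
Z(b) = -2 (Z(b) = -2 + 0 = -2)
-62 + Z(9)*81 = -62 - 2*81 = -62 - 162 = -224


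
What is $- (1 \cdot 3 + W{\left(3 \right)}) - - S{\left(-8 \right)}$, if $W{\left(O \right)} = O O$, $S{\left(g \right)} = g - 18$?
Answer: $-38$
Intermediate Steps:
$S{\left(g \right)} = -18 + g$
$W{\left(O \right)} = O^{2}$
$- (1 \cdot 3 + W{\left(3 \right)}) - - S{\left(-8 \right)} = - (1 \cdot 3 + 3^{2}) - - (-18 - 8) = - (3 + 9) - \left(-1\right) \left(-26\right) = \left(-1\right) 12 - 26 = -12 - 26 = -38$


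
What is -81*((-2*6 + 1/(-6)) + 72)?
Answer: -9693/2 ≈ -4846.5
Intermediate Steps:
-81*((-2*6 + 1/(-6)) + 72) = -81*((-12 - ⅙) + 72) = -81*(-73/6 + 72) = -81*359/6 = -9693/2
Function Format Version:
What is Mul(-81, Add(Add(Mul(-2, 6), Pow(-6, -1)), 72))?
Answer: Rational(-9693, 2) ≈ -4846.5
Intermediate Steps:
Mul(-81, Add(Add(Mul(-2, 6), Pow(-6, -1)), 72)) = Mul(-81, Add(Add(-12, Rational(-1, 6)), 72)) = Mul(-81, Add(Rational(-73, 6), 72)) = Mul(-81, Rational(359, 6)) = Rational(-9693, 2)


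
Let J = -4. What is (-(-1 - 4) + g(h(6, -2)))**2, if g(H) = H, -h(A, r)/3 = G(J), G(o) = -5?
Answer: 400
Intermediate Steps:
h(A, r) = 15 (h(A, r) = -3*(-5) = 15)
(-(-1 - 4) + g(h(6, -2)))**2 = (-(-1 - 4) + 15)**2 = (-1*(-5) + 15)**2 = (5 + 15)**2 = 20**2 = 400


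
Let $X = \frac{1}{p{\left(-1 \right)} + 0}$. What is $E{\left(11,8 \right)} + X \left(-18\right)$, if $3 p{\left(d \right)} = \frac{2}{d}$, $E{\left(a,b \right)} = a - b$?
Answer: $30$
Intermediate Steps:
$p{\left(d \right)} = \frac{2}{3 d}$ ($p{\left(d \right)} = \frac{2 \frac{1}{d}}{3} = \frac{2}{3 d}$)
$X = - \frac{3}{2}$ ($X = \frac{1}{\frac{2}{3 \left(-1\right)} + 0} = \frac{1}{\frac{2}{3} \left(-1\right) + 0} = \frac{1}{- \frac{2}{3} + 0} = \frac{1}{- \frac{2}{3}} = - \frac{3}{2} \approx -1.5$)
$E{\left(11,8 \right)} + X \left(-18\right) = \left(11 - 8\right) - -27 = \left(11 - 8\right) + 27 = 3 + 27 = 30$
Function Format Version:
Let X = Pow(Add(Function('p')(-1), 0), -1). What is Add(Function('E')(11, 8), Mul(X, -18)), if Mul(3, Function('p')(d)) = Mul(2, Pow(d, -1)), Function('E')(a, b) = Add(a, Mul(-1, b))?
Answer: 30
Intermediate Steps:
Function('p')(d) = Mul(Rational(2, 3), Pow(d, -1)) (Function('p')(d) = Mul(Rational(1, 3), Mul(2, Pow(d, -1))) = Mul(Rational(2, 3), Pow(d, -1)))
X = Rational(-3, 2) (X = Pow(Add(Mul(Rational(2, 3), Pow(-1, -1)), 0), -1) = Pow(Add(Mul(Rational(2, 3), -1), 0), -1) = Pow(Add(Rational(-2, 3), 0), -1) = Pow(Rational(-2, 3), -1) = Rational(-3, 2) ≈ -1.5000)
Add(Function('E')(11, 8), Mul(X, -18)) = Add(Add(11, Mul(-1, 8)), Mul(Rational(-3, 2), -18)) = Add(Add(11, -8), 27) = Add(3, 27) = 30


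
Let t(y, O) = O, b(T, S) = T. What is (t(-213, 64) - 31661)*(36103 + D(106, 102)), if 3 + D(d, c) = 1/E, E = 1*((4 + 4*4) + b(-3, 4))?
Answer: -19391110497/17 ≈ -1.1407e+9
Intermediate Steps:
E = 17 (E = 1*((4 + 4*4) - 3) = 1*((4 + 16) - 3) = 1*(20 - 3) = 1*17 = 17)
D(d, c) = -50/17 (D(d, c) = -3 + 1/17 = -50/17)
(t(-213, 64) - 31661)*(36103 + D(106, 102)) = (64 - 31661)*(36103 - 50/17) = -31597*613701/17 = -19391110497/17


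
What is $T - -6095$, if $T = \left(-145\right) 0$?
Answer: $6095$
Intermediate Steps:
$T = 0$
$T - -6095 = 0 - -6095 = 0 + 6095 = 6095$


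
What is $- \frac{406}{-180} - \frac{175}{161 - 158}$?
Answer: $- \frac{5047}{90} \approx -56.078$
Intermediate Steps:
$- \frac{406}{-180} - \frac{175}{161 - 158} = \left(-406\right) \left(- \frac{1}{180}\right) - \frac{175}{3} = \frac{203}{90} - \frac{175}{3} = - \frac{5047}{90}$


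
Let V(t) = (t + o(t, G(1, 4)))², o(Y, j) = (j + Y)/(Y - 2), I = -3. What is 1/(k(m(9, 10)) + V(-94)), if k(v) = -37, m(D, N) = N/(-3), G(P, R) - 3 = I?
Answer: 2304/19850977 ≈ 0.00011606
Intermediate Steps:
G(P, R) = 0 (G(P, R) = 3 - 3 = 0)
m(D, N) = -N/3 (m(D, N) = N*(-⅓) = -N/3)
o(Y, j) = (Y + j)/(-2 + Y)
V(t) = (t + t/(-2 + t))² (V(t) = (t + (t + 0)/(-2 + t))² = (t + t/(-2 + t))²)
1/(k(m(9, 10)) + V(-94)) = 1/(-37 + (-94)²*(-1 - 94)²/(-2 - 94)²) = 1/(-37 + 8836*(-95)²/(-96)²) = 1/(-37 + 8836*9025*(1/9216)) = 1/(-37 + 19936225/2304) = 1/(19850977/2304) = 2304/19850977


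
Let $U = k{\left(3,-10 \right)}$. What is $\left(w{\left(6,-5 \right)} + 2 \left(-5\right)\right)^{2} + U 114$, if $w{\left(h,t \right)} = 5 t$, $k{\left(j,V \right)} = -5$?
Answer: $655$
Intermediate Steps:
$U = -5$
$\left(w{\left(6,-5 \right)} + 2 \left(-5\right)\right)^{2} + U 114 = \left(5 \left(-5\right) + 2 \left(-5\right)\right)^{2} - 570 = \left(-25 - 10\right)^{2} - 570 = \left(-35\right)^{2} - 570 = 1225 - 570 = 655$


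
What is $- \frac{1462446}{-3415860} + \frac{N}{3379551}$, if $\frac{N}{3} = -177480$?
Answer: $\frac{1180525451}{4362839410} \approx 0.27059$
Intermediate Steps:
$N = -532440$ ($N = 3 \left(-177480\right) = -532440$)
$- \frac{1462446}{-3415860} + \frac{N}{3379551} = - \frac{1462446}{-3415860} - \frac{532440}{3379551} = \left(-1462446\right) \left(- \frac{1}{3415860}\right) - \frac{177480}{1126517} = \frac{81247}{189770} - \frac{177480}{1126517} = \frac{1180525451}{4362839410}$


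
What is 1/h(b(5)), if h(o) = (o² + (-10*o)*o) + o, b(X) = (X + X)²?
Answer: -1/89900 ≈ -1.1123e-5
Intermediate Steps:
b(X) = 4*X² (b(X) = (2*X)² = 4*X²)
h(o) = o - 9*o² (h(o) = (o² - 10*o²) + o = -9*o² + o = o - 9*o²)
1/h(b(5)) = 1/((4*5²)*(1 - 36*5²)) = 1/((4*25)*(1 - 36*25)) = 1/(100*(1 - 9*100)) = 1/(100*(1 - 900)) = 1/(100*(-899)) = 1/(-89900) = -1/89900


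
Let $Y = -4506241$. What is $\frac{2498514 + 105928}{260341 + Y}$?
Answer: $- \frac{1302221}{2122950} \approx -0.6134$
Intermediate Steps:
$\frac{2498514 + 105928}{260341 + Y} = \frac{2498514 + 105928}{260341 - 4506241} = \frac{2604442}{-4245900} = 2604442 \left(- \frac{1}{4245900}\right) = - \frac{1302221}{2122950}$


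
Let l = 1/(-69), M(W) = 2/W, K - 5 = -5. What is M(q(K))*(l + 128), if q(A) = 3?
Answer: 17662/207 ≈ 85.324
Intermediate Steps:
K = 0 (K = 5 - 5 = 0)
l = -1/69 ≈ -0.014493
M(q(K))*(l + 128) = (2/3)*(-1/69 + 128) = (2*(1/3))*(8831/69) = (2/3)*(8831/69) = 17662/207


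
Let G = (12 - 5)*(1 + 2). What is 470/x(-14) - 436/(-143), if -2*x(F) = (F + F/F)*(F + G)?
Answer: 13392/1001 ≈ 13.379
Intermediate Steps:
G = 21 (G = 7*3 = 21)
x(F) = -(1 + F)*(21 + F)/2 (x(F) = -(F + F/F)*(F + 21)/2 = -(F + 1)*(21 + F)/2 = -(1 + F)*(21 + F)/2)
470/x(-14) - 436/(-143) = 470/(-21/2 - 11*(-14) - ½*(-14)²) - 436/(-143) = 470/(-21/2 + 154 - ½*196) - 436*(-1/143) = 470/(-21/2 + 154 - 98) + 436/143 = 470/(91/2) + 436/143 = 470*(2/91) + 436/143 = 940/91 + 436/143 = 13392/1001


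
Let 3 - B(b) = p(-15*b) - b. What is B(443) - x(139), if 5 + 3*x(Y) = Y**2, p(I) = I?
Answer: 1957/3 ≈ 652.33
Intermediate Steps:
B(b) = 3 + 16*b (B(b) = 3 - (-15*b - b) = 3 - (-16)*b = 3 + 16*b)
x(Y) = -5/3 + Y**2/3
B(443) - x(139) = (3 + 16*443) - (-5/3 + (1/3)*139**2) = (3 + 7088) - (-5/3 + (1/3)*19321) = 7091 - (-5/3 + 19321/3) = 7091 - 1*19316/3 = 7091 - 19316/3 = 1957/3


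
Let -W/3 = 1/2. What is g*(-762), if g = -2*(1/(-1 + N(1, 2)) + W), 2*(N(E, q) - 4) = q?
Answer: -1905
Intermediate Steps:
N(E, q) = 4 + q/2
W = -3/2 ≈ -1.5000
g = 5/2 (g = -2*(1/(-1 + (4 + (½)*2)) - 3/2) = -2*(1/(-1 + (4 + 1)) - 3/2) = -2*(1/(-1 + 5) - 3/2) = -2*(1/4 - 3/2) = -2*(¼ - 3/2) = -2*(-5/4) = 5/2 ≈ 2.5000)
g*(-762) = (5/2)*(-762) = -1905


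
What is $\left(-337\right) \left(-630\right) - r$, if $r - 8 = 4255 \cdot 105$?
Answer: $-234473$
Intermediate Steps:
$r = 446783$ ($r = 8 + 4255 \cdot 105 = 8 + 446775 = 446783$)
$\left(-337\right) \left(-630\right) - r = \left(-337\right) \left(-630\right) - 446783 = 212310 - 446783 = -234473$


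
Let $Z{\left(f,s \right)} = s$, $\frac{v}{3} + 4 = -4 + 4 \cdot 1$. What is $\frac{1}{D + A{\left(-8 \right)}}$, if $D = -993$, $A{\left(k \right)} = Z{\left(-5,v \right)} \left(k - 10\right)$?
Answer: $- \frac{1}{777} \approx -0.001287$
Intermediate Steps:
$v = -12$ ($v = -12 + 3 \left(-4 + 4 \cdot 1\right) = -12 + 3 \left(-4 + 4\right) = -12 + 3 \cdot 0 = -12 + 0 = -12$)
$A{\left(k \right)} = 120 - 12 k$ ($A{\left(k \right)} = - 12 \left(k - 10\right) = - 12 \left(-10 + k\right) = 120 - 12 k$)
$\frac{1}{D + A{\left(-8 \right)}} = \frac{1}{-993 + \left(120 - -96\right)} = \frac{1}{-993 + \left(120 + 96\right)} = \frac{1}{-993 + 216} = \frac{1}{-777} = - \frac{1}{777}$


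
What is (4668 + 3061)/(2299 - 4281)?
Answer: -7729/1982 ≈ -3.8996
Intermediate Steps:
(4668 + 3061)/(2299 - 4281) = 7729/(-1982) = 7729*(-1/1982) = -7729/1982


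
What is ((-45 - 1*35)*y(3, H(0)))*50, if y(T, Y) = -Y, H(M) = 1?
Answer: 4000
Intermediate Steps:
((-45 - 1*35)*y(3, H(0)))*50 = ((-45 - 1*35)*(-1*1))*50 = ((-45 - 35)*(-1))*50 = -80*(-1)*50 = 80*50 = 4000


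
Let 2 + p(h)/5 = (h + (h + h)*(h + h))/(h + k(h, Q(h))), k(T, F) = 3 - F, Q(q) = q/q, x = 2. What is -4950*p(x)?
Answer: -61875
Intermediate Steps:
Q(q) = 1
p(h) = -10 + 5*(h + 4*h**2)/(2 + h) (p(h) = -10 + 5*((h + (h + h)*(h + h))/(h + (3 - 1*1))) = -10 + 5*((h + (2*h)*(2*h))/(h + (3 - 1))) = -10 + 5*((h + 4*h**2)/(h + 2)) = -10 + 5*((h + 4*h**2)/(2 + h)) = -10 + 5*(h + 4*h**2)/(2 + h))
-4950*p(x) = -24750*(-4 - 1*2 + 4*2**2)/(2 + 2) = -24750*(-4 - 2 + 4*4)/4 = -24750*(-4 - 2 + 16)/4 = -24750*10/4 = -4950*25/2 = -61875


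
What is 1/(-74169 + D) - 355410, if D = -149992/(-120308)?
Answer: -792828552696227/2230743515 ≈ -3.5541e+5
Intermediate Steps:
D = 37498/30077 (D = -149992*(-1/120308) = 37498/30077 ≈ 1.2467)
1/(-74169 + D) - 355410 = 1/(-74169 + 37498/30077) - 355410 = 1/(-2230743515/30077) - 355410 = -30077/2230743515 - 355410 = -792828552696227/2230743515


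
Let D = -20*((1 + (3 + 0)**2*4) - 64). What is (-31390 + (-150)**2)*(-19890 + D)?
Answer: 172021500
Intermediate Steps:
D = 540 (D = -20*((1 + 3**2*4) - 64) = -20*((1 + 9*4) - 64) = -20*((1 + 36) - 64) = -20*(37 - 64) = -20*(-27) = 540)
(-31390 + (-150)**2)*(-19890 + D) = (-31390 + (-150)**2)*(-19890 + 540) = (-31390 + 22500)*(-19350) = -8890*(-19350) = 172021500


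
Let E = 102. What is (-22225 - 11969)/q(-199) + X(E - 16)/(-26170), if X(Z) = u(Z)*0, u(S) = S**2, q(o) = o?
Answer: 34194/199 ≈ 171.83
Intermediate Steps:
X(Z) = 0 (X(Z) = Z**2*0 = 0)
(-22225 - 11969)/q(-199) + X(E - 16)/(-26170) = (-22225 - 11969)/(-199) + 0/(-26170) = -34194*(-1/199) + 0*(-1/26170) = 34194/199 + 0 = 34194/199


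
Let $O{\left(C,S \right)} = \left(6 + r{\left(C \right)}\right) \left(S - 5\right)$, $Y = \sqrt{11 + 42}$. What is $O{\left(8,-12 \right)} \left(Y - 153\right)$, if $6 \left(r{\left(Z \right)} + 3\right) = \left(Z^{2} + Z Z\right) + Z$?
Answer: $66759 - \frac{1309 \sqrt{53}}{3} \approx 63582.0$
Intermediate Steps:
$Y = \sqrt{53} \approx 7.2801$
$r{\left(Z \right)} = -3 + \frac{Z^{2}}{3} + \frac{Z}{6}$ ($r{\left(Z \right)} = -3 + \frac{\left(Z^{2} + Z Z\right) + Z}{6} = -3 + \frac{\left(Z^{2} + Z^{2}\right) + Z}{6} = -3 + \frac{2 Z^{2} + Z}{6} = -3 + \frac{Z + 2 Z^{2}}{6} = -3 + \left(\frac{Z^{2}}{3} + \frac{Z}{6}\right) = -3 + \frac{Z^{2}}{3} + \frac{Z}{6}$)
$O{\left(C,S \right)} = \left(-5 + S\right) \left(3 + \frac{C^{2}}{3} + \frac{C}{6}\right)$ ($O{\left(C,S \right)} = \left(6 + \left(-3 + \frac{C^{2}}{3} + \frac{C}{6}\right)\right) \left(S - 5\right) = \left(3 + \frac{C^{2}}{3} + \frac{C}{6}\right) \left(-5 + S\right) = \left(-5 + S\right) \left(3 + \frac{C^{2}}{3} + \frac{C}{6}\right)$)
$O{\left(8,-12 \right)} \left(Y - 153\right) = \left(-15 + 6 \left(-12\right) - \frac{5 \cdot 8^{2}}{3} - \frac{20}{3} + \frac{1}{6} \left(-12\right) \left(-18 + 8 + 2 \cdot 8^{2}\right)\right) \left(\sqrt{53} - 153\right) = \left(-15 - 72 - \frac{320}{3} - \frac{20}{3} + \frac{1}{6} \left(-12\right) \left(-18 + 8 + 2 \cdot 64\right)\right) \left(-153 + \sqrt{53}\right) = \left(-15 - 72 - \frac{320}{3} - \frac{20}{3} + \frac{1}{6} \left(-12\right) \left(-18 + 8 + 128\right)\right) \left(-153 + \sqrt{53}\right) = \left(-15 - 72 - \frac{320}{3} - \frac{20}{3} + \frac{1}{6} \left(-12\right) 118\right) \left(-153 + \sqrt{53}\right) = \left(-15 - 72 - \frac{320}{3} - \frac{20}{3} - 236\right) \left(-153 + \sqrt{53}\right) = - \frac{1309 \left(-153 + \sqrt{53}\right)}{3} = 66759 - \frac{1309 \sqrt{53}}{3}$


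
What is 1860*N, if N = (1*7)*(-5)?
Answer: -65100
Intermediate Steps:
N = -35 (N = 7*(-5) = -35)
1860*N = 1860*(-35) = -65100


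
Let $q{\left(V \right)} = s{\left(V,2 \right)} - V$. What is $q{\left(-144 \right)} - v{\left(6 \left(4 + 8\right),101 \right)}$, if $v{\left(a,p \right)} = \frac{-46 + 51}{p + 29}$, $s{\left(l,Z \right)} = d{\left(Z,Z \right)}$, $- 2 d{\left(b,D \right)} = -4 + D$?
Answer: $\frac{3769}{26} \approx 144.96$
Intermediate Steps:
$d{\left(b,D \right)} = 2 - \frac{D}{2}$ ($d{\left(b,D \right)} = - \frac{-4 + D}{2} = 2 - \frac{D}{2}$)
$s{\left(l,Z \right)} = 2 - \frac{Z}{2}$
$v{\left(a,p \right)} = \frac{5}{29 + p}$
$q{\left(V \right)} = 1 - V$ ($q{\left(V \right)} = \left(2 - 1\right) - V = 1 - V$)
$q{\left(-144 \right)} - v{\left(6 \left(4 + 8\right),101 \right)} = \left(1 - -144\right) - \frac{5}{29 + 101} = \left(1 + 144\right) - \frac{5}{130} = 145 - 5 \cdot \frac{1}{130} = 145 - \frac{1}{26} = \frac{3769}{26}$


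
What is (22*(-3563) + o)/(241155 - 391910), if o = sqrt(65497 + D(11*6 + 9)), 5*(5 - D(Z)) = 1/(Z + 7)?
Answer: 7126/13705 - sqrt(11010885790)/61809550 ≈ 0.51826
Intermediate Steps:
D(Z) = 5 - 1/(5*(7 + Z)) (D(Z) = 5 - 1/(5*(Z + 7)) = 5 - 1/(5*(7 + Z)))
o = sqrt(11010885790)/410 (o = sqrt(65497 + (174 + 25*(11*6 + 9))/(5*(7 + (11*6 + 9)))) = sqrt(65497 + (174 + 25*(66 + 9))/(5*(7 + (66 + 9)))) = sqrt(65497 + (174 + 25*75)/(5*(7 + 75))) = sqrt(65497 + (1/5)*(174 + 1875)/82) = sqrt(65497 + (1/5)*(1/82)*2049) = sqrt(65497 + 2049/410) = sqrt(26855819/410) = sqrt(11010885790)/410 ≈ 255.93)
(22*(-3563) + o)/(241155 - 391910) = (22*(-3563) + sqrt(11010885790)/410)/(241155 - 391910) = (-78386 + sqrt(11010885790)/410)/(-150755) = (-78386 + sqrt(11010885790)/410)*(-1/150755) = 7126/13705 - sqrt(11010885790)/61809550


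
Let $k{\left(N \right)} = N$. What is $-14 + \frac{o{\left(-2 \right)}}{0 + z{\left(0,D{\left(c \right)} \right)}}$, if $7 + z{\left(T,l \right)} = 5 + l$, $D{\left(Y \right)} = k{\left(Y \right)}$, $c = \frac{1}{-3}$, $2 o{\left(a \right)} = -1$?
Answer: $- \frac{193}{14} \approx -13.786$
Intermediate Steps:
$o{\left(a \right)} = - \frac{1}{2}$ ($o{\left(a \right)} = \frac{1}{2} \left(-1\right) = - \frac{1}{2}$)
$c = - \frac{1}{3} \approx -0.33333$
$D{\left(Y \right)} = Y$
$z{\left(T,l \right)} = -2 + l$ ($z{\left(T,l \right)} = -7 + \left(5 + l\right) = -2 + l$)
$-14 + \frac{o{\left(-2 \right)}}{0 + z{\left(0,D{\left(c \right)} \right)}} = -14 + \frac{1}{0 - \frac{7}{3}} \left(- \frac{1}{2}\right) = -14 + \frac{1}{- \frac{7}{3}} \left(- \frac{1}{2}\right) = -14 - - \frac{3}{14} = -14 + \frac{3}{14} = - \frac{193}{14}$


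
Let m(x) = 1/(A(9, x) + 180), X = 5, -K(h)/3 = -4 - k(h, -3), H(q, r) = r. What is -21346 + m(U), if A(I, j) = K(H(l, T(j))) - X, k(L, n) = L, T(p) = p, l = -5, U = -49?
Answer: -853839/40 ≈ -21346.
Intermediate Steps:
K(h) = 12 + 3*h (K(h) = -3*(-4 - h) = 12 + 3*h)
A(I, j) = 7 + 3*j (A(I, j) = (12 + 3*j) - 1*5 = (12 + 3*j) - 5 = 7 + 3*j)
m(x) = 1/(187 + 3*x) (m(x) = 1/((7 + 3*x) + 180) = 1/(187 + 3*x))
-21346 + m(U) = -21346 + 1/(187 + 3*(-49)) = -21346 + 1/(187 - 147) = -21346 + 1/40 = -853839/40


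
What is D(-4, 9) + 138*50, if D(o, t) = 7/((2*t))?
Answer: 124207/18 ≈ 6900.4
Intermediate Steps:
D(o, t) = 7/(2*t) (D(o, t) = 7*(1/(2*t)) = 7/(2*t))
D(-4, 9) + 138*50 = (7/2)/9 + 138*50 = (7/2)*(⅑) + 6900 = 7/18 + 6900 = 124207/18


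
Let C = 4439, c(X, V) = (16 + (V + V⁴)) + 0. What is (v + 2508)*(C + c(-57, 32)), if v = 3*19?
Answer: 2701106595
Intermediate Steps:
v = 57
c(X, V) = 16 + V + V⁴ (c(X, V) = (16 + V + V⁴) + 0 = 16 + V + V⁴)
(v + 2508)*(C + c(-57, 32)) = (57 + 2508)*(4439 + (16 + 32 + 32⁴)) = 2565*(4439 + (16 + 32 + 1048576)) = 2565*(4439 + 1048624) = 2565*1053063 = 2701106595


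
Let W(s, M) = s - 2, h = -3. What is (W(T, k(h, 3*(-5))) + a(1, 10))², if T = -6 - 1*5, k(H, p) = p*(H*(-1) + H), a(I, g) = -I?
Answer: 196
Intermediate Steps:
k(H, p) = 0 (k(H, p) = p*(-H + H) = p*0 = 0)
T = -11 (T = -6 - 5 = -11)
W(s, M) = -2 + s
(W(T, k(h, 3*(-5))) + a(1, 10))² = ((-2 - 11) - 1*1)² = (-13 - 1)² = (-14)² = 196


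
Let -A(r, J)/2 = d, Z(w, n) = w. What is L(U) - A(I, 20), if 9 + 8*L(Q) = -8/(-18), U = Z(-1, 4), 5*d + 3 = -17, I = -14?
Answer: -653/72 ≈ -9.0694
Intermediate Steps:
d = -4 (d = -⅗ + (⅕)*(-17) = -⅗ - 17/5 = -4)
A(r, J) = 8 (A(r, J) = -2*(-4) = 8)
U = -1
L(Q) = -77/72 (L(Q) = -9/8 + (-8/(-18))/8 = -9/8 + (-8*(-1/18))/8 = -9/8 + (⅛)*(4/9) = -9/8 + 1/18 = -77/72)
L(U) - A(I, 20) = -77/72 - 1*8 = -77/72 - 8 = -653/72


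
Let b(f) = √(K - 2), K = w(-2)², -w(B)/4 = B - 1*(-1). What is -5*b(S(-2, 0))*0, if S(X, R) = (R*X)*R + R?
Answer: 0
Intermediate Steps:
w(B) = -4 - 4*B (w(B) = -4*(B - 1*(-1)) = -4*(B + 1) = -4*(1 + B) = -4 - 4*B)
S(X, R) = R + X*R² (S(X, R) = X*R² + R = R + X*R²)
K = 16 (K = (-4 - 4*(-2))² = (-4 + 8)² = 4² = 16)
b(f) = √14 (b(f) = √(16 - 2) = √14)
-5*b(S(-2, 0))*0 = -5*√14*0 = 0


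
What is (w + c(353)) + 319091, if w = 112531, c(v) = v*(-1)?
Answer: 431269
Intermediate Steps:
c(v) = -v
(w + c(353)) + 319091 = (112531 - 1*353) + 319091 = (112531 - 353) + 319091 = 112178 + 319091 = 431269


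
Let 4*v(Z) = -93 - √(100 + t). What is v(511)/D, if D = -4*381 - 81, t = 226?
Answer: 31/2140 + √326/6420 ≈ 0.017298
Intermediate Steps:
D = -1605 (D = -1524 - 81 = -1605)
v(Z) = -93/4 - √326/4 (v(Z) = (-93 - √(100 + 226))/4 = (-93 - √326)/4 = -93/4 - √326/4)
v(511)/D = (-93/4 - √326/4)/(-1605) = (-93/4 - √326/4)*(-1/1605) = 31/2140 + √326/6420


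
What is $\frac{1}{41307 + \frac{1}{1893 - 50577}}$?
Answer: $\frac{48684}{2010989987} \approx 2.4209 \cdot 10^{-5}$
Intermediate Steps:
$\frac{1}{41307 + \frac{1}{1893 - 50577}} = \frac{1}{41307 + \frac{1}{-48684}} = \frac{1}{41307 - \frac{1}{48684}} = \frac{1}{\frac{2010989987}{48684}} = \frac{48684}{2010989987}$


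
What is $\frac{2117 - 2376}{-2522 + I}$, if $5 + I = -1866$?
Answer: $\frac{259}{4393} \approx 0.058957$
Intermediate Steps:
$I = -1871$ ($I = -5 - 1866 = -1871$)
$\frac{2117 - 2376}{-2522 + I} = \frac{2117 - 2376}{-2522 - 1871} = - \frac{259}{-4393} = \left(-259\right) \left(- \frac{1}{4393}\right) = \frac{259}{4393}$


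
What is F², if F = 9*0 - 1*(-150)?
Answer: 22500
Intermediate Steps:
F = 150 (F = 0 + 150 = 150)
F² = 150² = 22500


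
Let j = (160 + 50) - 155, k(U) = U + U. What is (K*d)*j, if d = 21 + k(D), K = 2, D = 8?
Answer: 4070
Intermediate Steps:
k(U) = 2*U
d = 37 (d = 21 + 2*8 = 21 + 16 = 37)
j = 55 (j = 210 - 155 = 55)
(K*d)*j = (2*37)*55 = 74*55 = 4070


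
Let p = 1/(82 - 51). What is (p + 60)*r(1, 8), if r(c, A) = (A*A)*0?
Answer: 0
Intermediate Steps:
r(c, A) = 0 (r(c, A) = A²*0 = 0)
p = 1/31 ≈ 0.032258
(p + 60)*r(1, 8) = (1/31 + 60)*0 = (1861/31)*0 = 0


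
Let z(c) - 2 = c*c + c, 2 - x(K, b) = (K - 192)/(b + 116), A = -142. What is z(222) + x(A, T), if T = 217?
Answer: 16487164/333 ≈ 49511.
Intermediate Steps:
x(K, b) = 2 - (-192 + K)/(116 + b) (x(K, b) = 2 - (K - 192)/(b + 116) = 2 - (-192 + K)/(116 + b))
z(c) = 2 + c + c² (z(c) = 2 + (c*c + c) = 2 + (c² + c) = 2 + (c + c²) = 2 + c + c²)
z(222) + x(A, T) = (2 + 222 + 222²) + (424 - 1*(-142) + 2*217)/(116 + 217) = (2 + 222 + 49284) + (424 + 142 + 434)/333 = 49508 + (1/333)*1000 = 49508 + 1000/333 = 16487164/333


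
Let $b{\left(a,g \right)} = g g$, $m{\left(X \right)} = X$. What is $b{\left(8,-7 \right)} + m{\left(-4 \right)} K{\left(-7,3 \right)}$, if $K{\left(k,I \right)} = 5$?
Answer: $29$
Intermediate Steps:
$b{\left(a,g \right)} = g^{2}$
$b{\left(8,-7 \right)} + m{\left(-4 \right)} K{\left(-7,3 \right)} = \left(-7\right)^{2} - 20 = 49 - 20 = 29$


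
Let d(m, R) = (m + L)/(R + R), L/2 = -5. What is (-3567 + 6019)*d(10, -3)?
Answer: 0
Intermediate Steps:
L = -10 (L = 2*(-5) = -10)
d(m, R) = (-10 + m)/(2*R) (d(m, R) = (m - 10)/(R + R) = (-10 + m)/((2*R)) = (-10 + m)*(1/(2*R)) = (-10 + m)/(2*R))
(-3567 + 6019)*d(10, -3) = (-3567 + 6019)*((½)*(-10 + 10)/(-3)) = 2452*((½)*(-⅓)*0) = 2452*0 = 0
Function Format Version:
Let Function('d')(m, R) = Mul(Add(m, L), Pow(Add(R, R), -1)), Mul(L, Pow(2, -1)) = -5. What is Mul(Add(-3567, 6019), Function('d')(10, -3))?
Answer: 0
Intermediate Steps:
L = -10 (L = Mul(2, -5) = -10)
Function('d')(m, R) = Mul(Rational(1, 2), Pow(R, -1), Add(-10, m)) (Function('d')(m, R) = Mul(Add(m, -10), Pow(Add(R, R), -1)) = Mul(Add(-10, m), Pow(Mul(2, R), -1)) = Mul(Add(-10, m), Mul(Rational(1, 2), Pow(R, -1))) = Mul(Rational(1, 2), Pow(R, -1), Add(-10, m)))
Mul(Add(-3567, 6019), Function('d')(10, -3)) = Mul(Add(-3567, 6019), Mul(Rational(1, 2), Pow(-3, -1), Add(-10, 10))) = Mul(2452, Mul(Rational(1, 2), Rational(-1, 3), 0)) = Mul(2452, 0) = 0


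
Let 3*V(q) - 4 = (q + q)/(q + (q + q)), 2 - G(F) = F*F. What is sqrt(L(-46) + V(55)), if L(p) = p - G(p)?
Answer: sqrt(18626)/3 ≈ 45.492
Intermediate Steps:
G(F) = 2 - F**2 (G(F) = 2 - F*F = 2 - F**2)
V(q) = 14/9 (V(q) = 4/3 + ((q + q)/(q + (q + q)))/3 = 4/3 + ((2*q)/(q + 2*q))/3 = 4/3 + ((2*q)/((3*q)))/3 = 4/3 + ((2*q)*(1/(3*q)))/3 = 4/3 + (1/3)*(2/3) = 4/3 + 2/9 = 14/9)
L(p) = -2 + p + p**2 (L(p) = p - (2 - p**2) = p + (-2 + p**2) = -2 + p + p**2)
sqrt(L(-46) + V(55)) = sqrt((-2 - 46 + (-46)**2) + 14/9) = sqrt((-2 - 46 + 2116) + 14/9) = sqrt(2068 + 14/9) = sqrt(18626/9) = sqrt(18626)/3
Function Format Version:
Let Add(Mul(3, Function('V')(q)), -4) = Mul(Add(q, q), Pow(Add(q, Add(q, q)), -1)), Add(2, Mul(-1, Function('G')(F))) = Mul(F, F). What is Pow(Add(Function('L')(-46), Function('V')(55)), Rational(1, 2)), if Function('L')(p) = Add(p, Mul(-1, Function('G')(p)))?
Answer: Mul(Rational(1, 3), Pow(18626, Rational(1, 2))) ≈ 45.492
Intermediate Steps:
Function('G')(F) = Add(2, Mul(-1, Pow(F, 2))) (Function('G')(F) = Add(2, Mul(-1, Mul(F, F))) = Add(2, Mul(-1, Pow(F, 2))))
Function('V')(q) = Rational(14, 9) (Function('V')(q) = Add(Rational(4, 3), Mul(Rational(1, 3), Mul(Add(q, q), Pow(Add(q, Add(q, q)), -1)))) = Add(Rational(4, 3), Mul(Rational(1, 3), Mul(Mul(2, q), Pow(Add(q, Mul(2, q)), -1)))) = Add(Rational(4, 3), Mul(Rational(1, 3), Mul(Mul(2, q), Pow(Mul(3, q), -1)))) = Add(Rational(4, 3), Mul(Rational(1, 3), Mul(Mul(2, q), Mul(Rational(1, 3), Pow(q, -1))))) = Add(Rational(4, 3), Mul(Rational(1, 3), Rational(2, 3))) = Add(Rational(4, 3), Rational(2, 9)) = Rational(14, 9))
Function('L')(p) = Add(-2, p, Pow(p, 2)) (Function('L')(p) = Add(p, Mul(-1, Add(2, Mul(-1, Pow(p, 2))))) = Add(p, Add(-2, Pow(p, 2))) = Add(-2, p, Pow(p, 2)))
Pow(Add(Function('L')(-46), Function('V')(55)), Rational(1, 2)) = Pow(Add(Add(-2, -46, Pow(-46, 2)), Rational(14, 9)), Rational(1, 2)) = Pow(Add(Add(-2, -46, 2116), Rational(14, 9)), Rational(1, 2)) = Pow(Add(2068, Rational(14, 9)), Rational(1, 2)) = Pow(Rational(18626, 9), Rational(1, 2)) = Mul(Rational(1, 3), Pow(18626, Rational(1, 2)))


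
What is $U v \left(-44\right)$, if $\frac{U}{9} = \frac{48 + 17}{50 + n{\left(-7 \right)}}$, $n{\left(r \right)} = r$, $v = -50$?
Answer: $\frac{1287000}{43} \approx 29930.0$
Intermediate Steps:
$U = \frac{585}{43}$ ($U = 9 \frac{48 + 17}{50 - 7} = 9 \cdot \frac{65}{43} = \frac{585}{43} \approx 13.605$)
$U v \left(-44\right) = \frac{585}{43} \left(-50\right) \left(-44\right) = \left(- \frac{29250}{43}\right) \left(-44\right) = \frac{1287000}{43}$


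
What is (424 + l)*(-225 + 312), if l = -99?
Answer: 28275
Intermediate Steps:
(424 + l)*(-225 + 312) = (424 - 99)*(-225 + 312) = 325*87 = 28275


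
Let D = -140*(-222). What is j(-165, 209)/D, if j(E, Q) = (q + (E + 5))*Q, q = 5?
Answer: -6479/6216 ≈ -1.0423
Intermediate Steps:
D = 31080
j(E, Q) = Q*(10 + E) (j(E, Q) = (5 + (E + 5))*Q = (5 + (5 + E))*Q = (10 + E)*Q = Q*(10 + E))
j(-165, 209)/D = (209*(10 - 165))/31080 = (209*(-155))*(1/31080) = -32395*1/31080 = -6479/6216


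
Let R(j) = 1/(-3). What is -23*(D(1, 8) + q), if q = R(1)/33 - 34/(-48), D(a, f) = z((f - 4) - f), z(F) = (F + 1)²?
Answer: -176663/792 ≈ -223.06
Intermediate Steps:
R(j) = -⅓
z(F) = (1 + F)²
D(a, f) = 9 (D(a, f) = (1 + ((f - 4) - f))² = (1 + ((-4 + f) - f))² = (1 - 4)² = (-3)² = 9)
q = 553/792 (q = -⅓/33 - 34/(-48) = -⅓*1/33 - 34*(-1/48) = -1/99 + 17/24 = 553/792 ≈ 0.69823)
-23*(D(1, 8) + q) = -23*(9 + 553/792) = -23*7681/792 = -176663/792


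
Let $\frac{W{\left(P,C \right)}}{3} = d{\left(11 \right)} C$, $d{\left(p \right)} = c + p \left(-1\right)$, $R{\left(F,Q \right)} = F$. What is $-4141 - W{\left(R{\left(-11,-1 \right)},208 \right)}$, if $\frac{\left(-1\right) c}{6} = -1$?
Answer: $-1021$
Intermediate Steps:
$c = 6$ ($c = \left(-6\right) \left(-1\right) = 6$)
$d{\left(p \right)} = 6 - p$ ($d{\left(p \right)} = 6 + p \left(-1\right) = 6 - p$)
$W{\left(P,C \right)} = - 15 C$ ($W{\left(P,C \right)} = 3 \left(6 - 11\right) C = 3 \left(- 5 C\right) = - 15 C$)
$-4141 - W{\left(R{\left(-11,-1 \right)},208 \right)} = -4141 - \left(-15\right) 208 = -4141 - -3120 = -4141 + 3120 = -1021$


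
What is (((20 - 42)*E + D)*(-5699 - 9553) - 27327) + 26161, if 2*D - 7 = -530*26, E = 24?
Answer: 113084788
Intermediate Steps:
D = -13773/2 (D = 7/2 + (-530*26)/2 = 7/2 + (½)*(-13780) = 7/2 - 6890 = -13773/2 ≈ -6886.5)
(((20 - 42)*E + D)*(-5699 - 9553) - 27327) + 26161 = (((20 - 42)*24 - 13773/2)*(-5699 - 9553) - 27327) + 26161 = ((-22*24 - 13773/2)*(-15252) - 27327) + 26161 = ((-528 - 13773/2)*(-15252) - 27327) + 26161 = (-14829/2*(-15252) - 27327) + 26161 = (113085954 - 27327) + 26161 = 113058627 + 26161 = 113084788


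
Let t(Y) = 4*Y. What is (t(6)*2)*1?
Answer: 48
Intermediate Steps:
(t(6)*2)*1 = ((4*6)*2)*1 = (24*2)*1 = 48*1 = 48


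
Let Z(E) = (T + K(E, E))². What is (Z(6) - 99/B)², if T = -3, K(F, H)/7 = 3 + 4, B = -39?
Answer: 758506681/169 ≈ 4.4882e+6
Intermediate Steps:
K(F, H) = 49 (K(F, H) = 7*(3 + 4) = 7*7 = 49)
Z(E) = 2116 (Z(E) = (-3 + 49)² = 46² = 2116)
(Z(6) - 99/B)² = (2116 - 99/(-39))² = (2116 - 99*(-1/39))² = (2116 + 33/13)² = (27541/13)² = 758506681/169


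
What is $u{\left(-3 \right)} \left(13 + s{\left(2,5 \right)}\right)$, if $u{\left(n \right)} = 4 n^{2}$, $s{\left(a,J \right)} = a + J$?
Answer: $720$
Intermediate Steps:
$s{\left(a,J \right)} = J + a$
$u{\left(-3 \right)} \left(13 + s{\left(2,5 \right)}\right) = 4 \left(-3\right)^{2} \left(13 + \left(5 + 2\right)\right) = 4 \cdot 9 \left(13 + 7\right) = 36 \cdot 20 = 720$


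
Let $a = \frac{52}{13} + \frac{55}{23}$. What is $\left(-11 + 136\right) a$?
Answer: $\frac{18375}{23} \approx 798.91$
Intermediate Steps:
$a = \frac{147}{23}$ ($a = 52 \cdot \frac{1}{13} + 55 \cdot \frac{1}{23} = 4 + \frac{55}{23} = \frac{147}{23} \approx 6.3913$)
$\left(-11 + 136\right) a = \left(-11 + 136\right) \frac{147}{23} = 125 \cdot \frac{147}{23} = \frac{18375}{23}$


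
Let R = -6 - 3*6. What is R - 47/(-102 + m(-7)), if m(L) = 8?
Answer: -47/2 ≈ -23.500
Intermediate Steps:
R = -24 (R = -6 - 18 = -24)
R - 47/(-102 + m(-7)) = -24 - 47/(-102 + 8) = -24 - 47/(-94) = -24 - 1/94*(-47) = -24 + ½ = -47/2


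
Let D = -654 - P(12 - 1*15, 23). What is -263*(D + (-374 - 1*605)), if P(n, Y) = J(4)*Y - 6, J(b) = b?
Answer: 452097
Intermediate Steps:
P(n, Y) = -6 + 4*Y (P(n, Y) = 4*Y - 6 = -6 + 4*Y)
D = -740 (D = -654 - (-6 + 4*23) = -654 - (-6 + 92) = -654 - 1*86 = -654 - 86 = -740)
-263*(D + (-374 - 1*605)) = -263*(-740 + (-374 - 1*605)) = -263*(-740 + (-374 - 605)) = -263*(-740 - 979) = -263*(-1719) = 452097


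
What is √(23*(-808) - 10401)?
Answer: I*√28985 ≈ 170.25*I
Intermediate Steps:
√(23*(-808) - 10401) = √(-18584 - 10401) = √(-28985) = I*√28985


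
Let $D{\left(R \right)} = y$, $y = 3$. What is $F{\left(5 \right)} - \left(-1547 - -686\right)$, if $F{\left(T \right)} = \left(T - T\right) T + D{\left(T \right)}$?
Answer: $864$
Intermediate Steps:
$D{\left(R \right)} = 3$
$F{\left(T \right)} = 3$ ($F{\left(T \right)} = \left(T - T\right) T + 3 = 0 T + 3 = 0 + 3 = 3$)
$F{\left(5 \right)} - \left(-1547 - -686\right) = 3 - \left(-1547 - -686\right) = 3 - \left(-1547 + 686\right) = 3 - -861 = 3 + 861 = 864$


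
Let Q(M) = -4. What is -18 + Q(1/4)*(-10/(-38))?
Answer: -362/19 ≈ -19.053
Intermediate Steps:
-18 + Q(1/4)*(-10/(-38)) = -18 - (-40)/(-38) = -18 - (-40)*(-1)/38 = -18 - 4*5/19 = -18 - 20/19 = -362/19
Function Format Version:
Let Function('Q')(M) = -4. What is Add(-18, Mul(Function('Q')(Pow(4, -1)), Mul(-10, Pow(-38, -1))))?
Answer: Rational(-362, 19) ≈ -19.053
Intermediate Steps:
Add(-18, Mul(Function('Q')(Pow(4, -1)), Mul(-10, Pow(-38, -1)))) = Add(-18, Mul(-4, Mul(-10, Pow(-38, -1)))) = Add(-18, Mul(-4, Mul(-10, Rational(-1, 38)))) = Add(-18, Mul(-4, Rational(5, 19))) = Add(-18, Rational(-20, 19)) = Rational(-362, 19)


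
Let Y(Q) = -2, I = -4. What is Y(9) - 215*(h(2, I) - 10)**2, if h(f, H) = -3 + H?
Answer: -62137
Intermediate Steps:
Y(9) - 215*(h(2, I) - 10)**2 = -2 - 215*((-3 - 4) - 10)**2 = -2 - 215*(-7 - 10)**2 = -2 - 215*(-17)**2 = -2 - 215*289 = -2 - 62135 = -62137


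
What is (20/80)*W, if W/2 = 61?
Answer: 61/2 ≈ 30.500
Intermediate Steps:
W = 122 (W = 2*61 = 122)
(20/80)*W = (20/80)*122 = ((1/80)*20)*122 = (¼)*122 = 61/2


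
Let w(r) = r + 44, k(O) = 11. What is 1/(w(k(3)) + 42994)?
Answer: 1/43049 ≈ 2.3229e-5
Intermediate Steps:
w(r) = 44 + r
1/(w(k(3)) + 42994) = 1/((44 + 11) + 42994) = 1/(55 + 42994) = 1/43049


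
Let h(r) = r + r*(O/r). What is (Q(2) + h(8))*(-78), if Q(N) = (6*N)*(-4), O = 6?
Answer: 2652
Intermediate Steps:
Q(N) = -24*N
h(r) = 6 + r (h(r) = r + r*(6/r) = r + 6 = 6 + r)
(Q(2) + h(8))*(-78) = (-24*2 + (6 + 8))*(-78) = (-48 + 14)*(-78) = -34*(-78) = 2652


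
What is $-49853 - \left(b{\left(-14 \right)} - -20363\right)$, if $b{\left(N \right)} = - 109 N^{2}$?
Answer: $-48852$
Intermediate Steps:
$-49853 - \left(b{\left(-14 \right)} - -20363\right) = -49853 - \left(- 109 \left(-14\right)^{2} - -20363\right) = -49853 - \left(\left(-109\right) 196 + 20363\right) = -49853 - \left(-21364 + 20363\right) = -49853 - -1001 = -49853 + 1001 = -48852$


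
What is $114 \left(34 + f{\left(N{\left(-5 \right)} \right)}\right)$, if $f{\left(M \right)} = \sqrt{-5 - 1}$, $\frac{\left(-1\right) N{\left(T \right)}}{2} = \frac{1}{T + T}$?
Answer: $3876 + 114 i \sqrt{6} \approx 3876.0 + 279.24 i$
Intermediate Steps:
$N{\left(T \right)} = - \frac{1}{T}$ ($N{\left(T \right)} = - \frac{2}{T + T} = - \frac{2}{2 T} = - 2 \frac{1}{2 T} = - \frac{1}{T}$)
$f{\left(M \right)} = i \sqrt{6}$ ($f{\left(M \right)} = \sqrt{-6} = i \sqrt{6}$)
$114 \left(34 + f{\left(N{\left(-5 \right)} \right)}\right) = 114 \left(34 + i \sqrt{6}\right) = 3876 + 114 i \sqrt{6}$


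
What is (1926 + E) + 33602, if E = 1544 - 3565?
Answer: 33507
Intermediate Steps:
E = -2021
(1926 + E) + 33602 = (1926 - 2021) + 33602 = -95 + 33602 = 33507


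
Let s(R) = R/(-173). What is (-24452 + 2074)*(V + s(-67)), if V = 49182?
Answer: -190404399034/173 ≈ -1.1006e+9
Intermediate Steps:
s(R) = -R/173 (s(R) = R*(-1/173) = -R/173)
(-24452 + 2074)*(V + s(-67)) = (-24452 + 2074)*(49182 - 1/173*(-67)) = -22378*(49182 + 67/173) = -22378*8508553/173 = -190404399034/173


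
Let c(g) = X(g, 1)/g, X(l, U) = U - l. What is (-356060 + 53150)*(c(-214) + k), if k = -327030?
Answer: 10599522893925/107 ≈ 9.9061e+10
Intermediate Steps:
c(g) = (1 - g)/g
(-356060 + 53150)*(c(-214) + k) = (-356060 + 53150)*((1 - 1*(-214))/(-214) - 327030) = -302910*(-(1 + 214)/214 - 327030) = -302910*(-1/214*215 - 327030) = -302910*(-215/214 - 327030) = -302910*(-69984635/214) = 10599522893925/107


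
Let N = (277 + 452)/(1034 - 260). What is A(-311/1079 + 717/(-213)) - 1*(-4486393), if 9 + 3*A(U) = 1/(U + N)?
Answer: 240534244527136/53614209 ≈ 4.4864e+6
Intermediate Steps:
N = 81/86 (N = 729/774 = 729*(1/774) = 81/86 ≈ 0.94186)
A(U) = -3 + 1/(3*(81/86 + U)) (A(U) = -3 + 1/(3*(U + 81/86)) = -3 + 1/(3*(81/86 + U)))
A(-311/1079 + 717/(-213)) - 1*(-4486393) = (-643 - 774*(-311/1079 + 717/(-213)))/(3*(81 + 86*(-311/1079 + 717/(-213)))) - 1*(-4486393) = (-643 - 774*(-311*1/1079 + 717*(-1/213)))/(3*(81 + 86*(-311*1/1079 + 717*(-1/213)))) + 4486393 = (-643 - 774*(-311/1079 - 239/71))/(3*(81 + 86*(-311/1079 - 239/71))) + 4486393 = (-643 - 774*(-279962/76609))/(3*(81 + 86*(-279962/76609))) + 4486393 = (-643 + 216690588/76609)/(3*(81 - 24076732/76609)) + 4486393 = (1/3)*(167431001/76609)/(-17871403/76609) + 4486393 = (1/3)*(-76609/17871403)*(167431001/76609) + 4486393 = -167431001/53614209 + 4486393 = 240534244527136/53614209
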